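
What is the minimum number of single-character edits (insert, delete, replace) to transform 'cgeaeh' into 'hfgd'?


Building DP table for s1='cgeaeh' (len 6) and s2='hfgd' (len 4):
       h  f  g  d
    0  1  2  3  4
  c 1  1  2  3  4
  g 2  2  2  2  3
  e 3  3  3  3  3
  a 4  4  4  4  4
  e 5  5  5  5  5
  h 6  5  6  6  6
Edit distance = dp[6][4] = 6

6


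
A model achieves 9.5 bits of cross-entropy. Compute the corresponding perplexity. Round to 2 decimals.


Perplexity formula: PP = 2^H
H = 9.5
PP = 2^9.5
Decompose: 2^9.5 = 2^9 * 2^0.5 = 2^9 * sqrt(2)
2^9 = 512, sqrt(2) ~ 1.4142136
PP ~ 512 * 1.4142136 = 724.0773632
Rounded to 2 decimals: 724.08

724.08


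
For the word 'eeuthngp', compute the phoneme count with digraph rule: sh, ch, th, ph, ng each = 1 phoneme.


Parsing 'eeuthngp' greedily, digraphs first:
  'e' -> vowel phoneme (phonemes so far: 1)
  'e' -> vowel phoneme (phonemes so far: 2)
  'u' -> vowel phoneme (phonemes so far: 3)
  'th' -> digraph (1 consonant phoneme) (phonemes so far: 4)
  'ng' -> digraph (1 consonant phoneme) (phonemes so far: 5)
  'p' -> consonant phoneme (phonemes so far: 6)
Total phonemes: 6

6


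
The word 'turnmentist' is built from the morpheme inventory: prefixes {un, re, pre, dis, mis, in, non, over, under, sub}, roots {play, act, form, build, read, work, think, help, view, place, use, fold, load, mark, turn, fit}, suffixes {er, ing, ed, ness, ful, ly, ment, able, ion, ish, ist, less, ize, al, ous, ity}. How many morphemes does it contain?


Segmenting 'turnmentist' against the inventory:
  'turn' -> root (morpheme 1)
  'ment' -> suffix (morpheme 2)
  'ist' -> suffix (morpheme 3)
Total morphemes: 3

3


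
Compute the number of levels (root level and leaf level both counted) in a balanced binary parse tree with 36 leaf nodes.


In a balanced binary tree with n leaves the deepest leaf is ceil(log2(n)) edges below the root,
so counting node levels inclusive of root and leaves gives ceil(log2(n)) + 1 levels.
log2(36) = 5.1699
ceil(5.1699) = 6
levels = 6 + 1 = 7

7


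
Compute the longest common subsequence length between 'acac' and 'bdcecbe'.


DP table for LCS of 'acac' and 'bdcecbe':
       b  d  c  e  c  b  e
    0  0  0  0  0  0  0  0
  a 0  0  0  0  0  0  0  0
  c 0  0  0  1  1  1  1  1
  a 0  0  0  1  1  1  1  1
  c 0  0  0  1  1  2  2  2
LCS: 'cc'
LCS length = 2

2


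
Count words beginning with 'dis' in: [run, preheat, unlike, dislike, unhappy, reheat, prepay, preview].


Checking each word for prefix 'dis':
  'run' -> no (count: 0)
  'preheat' -> no (count: 0)
  'unlike' -> no (count: 0)
  'dislike' -> YES, starts with 'dis' (count: 1)
  'unhappy' -> no (count: 1)
  'reheat' -> no (count: 1)
  'prepay' -> no (count: 1)
  'preview' -> no (count: 1)
Total with prefix 'dis': 1

1


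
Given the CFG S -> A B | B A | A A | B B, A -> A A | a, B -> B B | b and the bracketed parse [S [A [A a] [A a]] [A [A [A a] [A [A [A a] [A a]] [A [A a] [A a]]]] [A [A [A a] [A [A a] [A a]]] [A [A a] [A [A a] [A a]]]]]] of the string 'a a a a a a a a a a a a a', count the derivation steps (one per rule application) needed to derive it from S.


Every bracketed nonterminal node [X ...] in the tree is produced by exactly one rule application.
Reading the tree off as a leftmost derivation:
  Step 1: S  =>  A A   (applied S -> A A)
  Step 2: A A  =>  A A A   (applied A -> A A)
  Step 3: A A A  =>  a A A   (applied A -> a)
  Step 4: a A A  =>  a a A   (applied A -> a)
  Step 5: a a A  =>  a a A A   (applied A -> A A)
  Step 6: a a A A  =>  a a A A A   (applied A -> A A)
  Step 7: a a A A A  =>  a a a A A   (applied A -> a)
  Step 8: a a a A A  =>  a a a A A A   (applied A -> A A)
  Step 9: a a a A A A  =>  a a a A A A A   (applied A -> A A)
  Step 10: a a a A A A A  =>  a a a a A A A   (applied A -> a)
  Step 11: a a a a A A A  =>  a a a a a A A   (applied A -> a)
  Step 12: a a a a a A A  =>  a a a a a A A A   (applied A -> A A)
  Step 13: a a a a a A A A  =>  a a a a a a A A   (applied A -> a)
  Step 14: a a a a a a A A  =>  a a a a a a a A   (applied A -> a)
  Step 15: a a a a a a a A  =>  a a a a a a a A A   (applied A -> A A)
  Step 16: a a a a a a a A A  =>  a a a a a a a A A A   (applied A -> A A)
  Step 17: a a a a a a a A A A  =>  a a a a a a a a A A   (applied A -> a)
  Step 18: a a a a a a a a A A  =>  a a a a a a a a A A A   (applied A -> A A)
  Step 19: a a a a a a a a A A A  =>  a a a a a a a a a A A   (applied A -> a)
  Step 20: a a a a a a a a a A A  =>  a a a a a a a a a a A   (applied A -> a)
  Step 21: a a a a a a a a a a A  =>  a a a a a a a a a a A A   (applied A -> A A)
  Step 22: a a a a a a a a a a A A  =>  a a a a a a a a a a a A   (applied A -> a)
  Step 23: a a a a a a a a a a a A  =>  a a a a a a a a a a a A A   (applied A -> A A)
  Step 24: a a a a a a a a a a a A A  =>  a a a a a a a a a a a a A   (applied A -> a)
  Step 25: a a a a a a a a a a a a A  =>  a a a a a a a a a a a a a   (applied A -> a)
Final yield: a a a a a a a a a a a a a
Total rewrite steps: 25

25


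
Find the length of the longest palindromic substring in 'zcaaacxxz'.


Scanning 'zcaaacxxz' for palindromic substrings.
Substring at positions 1-5: 'caaac'.
Check: reverse('caaac') = 'caaac' -> palindrome confirmed.
Neighbouring characters ('z' / 'x') break symmetry, so it cannot extend further.
No longer palindromic substring exists; longest length = 5

5


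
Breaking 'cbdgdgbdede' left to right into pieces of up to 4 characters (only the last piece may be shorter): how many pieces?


'cbdgdgbdede' has 11 characters.
Chunking with max size 4:
  Chunk 1: 'cbdg' (positions 0-3)
  Chunk 2: 'dgbd' (positions 4-7)
  Chunk 3: 'ede' (positions 8-10)
Total chunks: ceil(11 / 4) = 3

3


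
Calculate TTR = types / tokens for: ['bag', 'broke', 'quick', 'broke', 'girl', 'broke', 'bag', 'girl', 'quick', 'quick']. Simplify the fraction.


Tokens: 10
Unique types: ('bag', 'broke', 'girl', 'quick') = 4
TTR = 4/10
Simplify: divide both by 2 -> 2/5
TTR = 2/5

2/5


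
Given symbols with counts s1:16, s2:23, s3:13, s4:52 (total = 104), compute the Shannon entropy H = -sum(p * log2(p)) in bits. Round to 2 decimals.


Computing entropy H = -sum(p_i * log2(p_i)):
  s1: p = 16/104 = 0.1538, -p*log2(p) = 0.4155
  s2: p = 23/104 = 0.2212, -p*log2(p) = 0.4814
  s3: p = 13/104 = 0.1250, -p*log2(p) = 0.3750
  s4: p = 52/104 = 0.5000, -p*log2(p) = 0.5000
H = sum of terms = 1.7719
Rounded to 2 decimals: 1.77

1.77


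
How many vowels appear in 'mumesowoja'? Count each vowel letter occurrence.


Scanning each character of 'mumesowoja':
  Position 1: 'm' -> consonant (running count: 0)
  Position 2: 'u' -> vowel (running count: 1)
  Position 3: 'm' -> consonant (running count: 1)
  Position 4: 'e' -> vowel (running count: 2)
  Position 5: 's' -> consonant (running count: 2)
  Position 6: 'o' -> vowel (running count: 3)
  Position 7: 'w' -> consonant (running count: 3)
  Position 8: 'o' -> vowel (running count: 4)
  Position 9: 'j' -> consonant (running count: 4)
  Position 10: 'a' -> vowel (running count: 5)
Total vowels: 5

5


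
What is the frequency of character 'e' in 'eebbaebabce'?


Scanning 'eebbaebabce' for 'e':
  Position 0: 'e' -> MATCH (count: 1)
  Position 1: 'e' -> MATCH (count: 2)
  Position 5: 'e' -> MATCH (count: 3)
  Position 10: 'e' -> MATCH (count: 4)
Total occurrences of 'e': 4

4


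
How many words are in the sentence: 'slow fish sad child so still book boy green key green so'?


Counting words by splitting on spaces:
  Word 1: 'slow'
  Word 2: 'fish'
  Word 3: 'sad'
  Word 4: 'child'
  Word 5: 'so'
  Word 6: 'still'
  Word 7: 'book'
  Word 8: 'boy'
  Word 9: 'green'
  Word 10: 'key'
  Word 11: 'green'
  Word 12: 'so'
Total words: 12

12


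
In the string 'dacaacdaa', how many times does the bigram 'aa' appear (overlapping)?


Scanning 'dacaacdaa' for bigram 'aa':
  Position 0: 'da' -> no
  Position 1: 'ac' -> no
  Position 2: 'ca' -> no
  Position 3: 'aa' -> MATCH
  Position 4: 'ac' -> no
  Position 5: 'cd' -> no
  Position 6: 'da' -> no
  Position 7: 'aa' -> MATCH
Total matches: 2

2


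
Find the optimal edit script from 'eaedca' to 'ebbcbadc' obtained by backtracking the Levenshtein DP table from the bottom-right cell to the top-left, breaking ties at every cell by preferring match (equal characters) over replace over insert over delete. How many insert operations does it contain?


Edit distance = 6. Backtracking from cell (6, 8) with preference match > replace > insert > delete,
then listing the resulting alignment 'eaedca' -> 'ebbcbadc' left to right:
  Step 1: keep 'e'
  Step 2: replace a->b
  Step 3: replace e->b
  Step 4: replace d->c
  Step 5: replace c->b
  Step 6: keep 'a'
  Step 7: insert 'd' [insertion #1]
  Step 8: insert 'c' [insertion #2]
Total insertions: 2

2


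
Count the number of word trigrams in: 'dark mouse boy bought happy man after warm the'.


Word trigrams from [9] words:
  Trigram 1: (dark mouse boy)
  Trigram 2: (mouse boy bought)
  Trigram 3: (boy bought happy)
  Trigram 4: (bought happy man)
  Trigram 5: (happy man after)
  Trigram 6: (man after warm)
  Trigram 7: (after warm the)
Total word trigrams: 9 - 2 = 7

7


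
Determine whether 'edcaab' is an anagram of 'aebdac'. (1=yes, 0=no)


Sort characters of 'edcaab': 'aabcde'
Sort characters of 'aebdac': 'aabcde'
Sorted forms match -> they ARE anagrams
Result: 1

1


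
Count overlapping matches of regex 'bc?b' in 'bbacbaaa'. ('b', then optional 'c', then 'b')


Pattern: bc?b means 'b', then optional 'c', then 'b'.
Scanning 'bbacbaaa' position-by-position:
  Pos 0: window 'bba' -> MATCH
  Pos 1: window 'bac' -> no
  Pos 2: window 'acb' -> no
  Pos 3: window 'cba' -> no
  Pos 4: window 'baa' -> no
  Pos 5: window 'aaa' -> no
  Pos 6: window 'aa' -> no
  Pos 7: window 'a' -> no
Total matches: 1

1


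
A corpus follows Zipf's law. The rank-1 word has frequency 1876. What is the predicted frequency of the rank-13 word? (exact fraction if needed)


Zipf's law: freq(rank) = f1 / rank
f1 = 1876, rank = 13
freq = 1876 / 13
GCD(1876, 13) = 1
Simplified: 1876/13

1876/13


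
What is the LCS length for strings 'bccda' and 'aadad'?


DP table for LCS of 'bccda' and 'aadad':
       a  a  d  a  d
    0  0  0  0  0  0
  b 0  0  0  0  0  0
  c 0  0  0  0  0  0
  c 0  0  0  0  0  0
  d 0  0  0  1  1  1
  a 0  1  1  1  2  2
LCS: 'da'
LCS length = 2

2


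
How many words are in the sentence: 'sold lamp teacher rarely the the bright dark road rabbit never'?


Counting words by splitting on spaces:
  Word 1: 'sold'
  Word 2: 'lamp'
  Word 3: 'teacher'
  Word 4: 'rarely'
  Word 5: 'the'
  Word 6: 'the'
  Word 7: 'bright'
  Word 8: 'dark'
  Word 9: 'road'
  Word 10: 'rabbit'
  Word 11: 'never'
Total words: 11

11


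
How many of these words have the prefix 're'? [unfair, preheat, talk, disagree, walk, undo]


Checking each word for prefix 're':
  'unfair' -> no (count: 0)
  'preheat' -> no (count: 0)
  'talk' -> no (count: 0)
  'disagree' -> no (count: 0)
  'walk' -> no (count: 0)
  'undo' -> no (count: 0)
Total with prefix 're': 0

0


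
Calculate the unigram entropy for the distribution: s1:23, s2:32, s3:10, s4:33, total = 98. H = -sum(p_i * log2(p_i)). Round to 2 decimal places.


Computing entropy H = -sum(p_i * log2(p_i)):
  s1: p = 23/98 = 0.2347, -p*log2(p) = 0.4908
  s2: p = 32/98 = 0.3265, -p*log2(p) = 0.5273
  s3: p = 10/98 = 0.1020, -p*log2(p) = 0.3360
  s4: p = 33/98 = 0.3367, -p*log2(p) = 0.5288
H = sum of terms = 1.8829
Rounded to 2 decimals: 1.88

1.88


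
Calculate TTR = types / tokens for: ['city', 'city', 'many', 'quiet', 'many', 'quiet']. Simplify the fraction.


Tokens: 6
Unique types: ('city', 'many', 'quiet') = 3
TTR = 3/6
Simplify: divide both by 3 -> 1/2
TTR = 1/2

1/2


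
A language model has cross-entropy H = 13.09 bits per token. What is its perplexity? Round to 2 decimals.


Perplexity formula: PP = 2^H
H = 13.09
PP = 2^13.09
Decompose: 2^13.09 = 2^13 * 2^0.09
2^13 = 8192, 2^0.09 ~ 1.0643702
PP ~ 8192 * 1.0643702 = 8719.3206784
Rounded to 2 decimals: 8719.32

8719.32


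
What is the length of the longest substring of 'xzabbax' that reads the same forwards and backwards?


Scanning 'xzabbax' for palindromic substrings.
Substring at positions 2-5: 'abba'.
Check: reverse('abba') = 'abba' -> palindrome confirmed.
Neighbouring characters ('z' / 'x') break symmetry, so it cannot extend further.
No longer palindromic substring exists; longest length = 4

4


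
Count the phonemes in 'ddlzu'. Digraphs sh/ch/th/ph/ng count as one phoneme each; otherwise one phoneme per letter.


Parsing 'ddlzu' greedily, digraphs first:
  'd' -> consonant phoneme (phonemes so far: 1)
  'd' -> consonant phoneme (phonemes so far: 2)
  'l' -> consonant phoneme (phonemes so far: 3)
  'z' -> consonant phoneme (phonemes so far: 4)
  'u' -> vowel phoneme (phonemes so far: 5)
Total phonemes: 5

5


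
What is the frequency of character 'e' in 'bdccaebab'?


Scanning 'bdccaebab' for 'e':
  Position 5: 'e' -> MATCH (count: 1)
Total occurrences of 'e': 1

1


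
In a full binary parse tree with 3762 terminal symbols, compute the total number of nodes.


Leaf nodes (terminals): 3762
Internal nodes = n - 1 = 3762 - 1 = 3761
Total = leaves + internal = 3762 + 3761 = 7523

7523


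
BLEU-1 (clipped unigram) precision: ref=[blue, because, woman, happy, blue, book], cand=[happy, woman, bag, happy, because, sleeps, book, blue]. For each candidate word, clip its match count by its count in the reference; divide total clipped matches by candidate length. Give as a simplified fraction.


Reference word counts: {'because': 1, 'blue': 2, 'book': 1, 'happy': 1, 'woman': 1}
Checking each candidate word (with clipping):
  'happy' -> in reference (ref count 1, used 1/1) -> match (matches: 1)
  'woman' -> in reference (ref count 1, used 1/1) -> match (matches: 2)
  'bag' -> not in reference -> no match (matches: 2)
  'happy' -> ref count 1 already used up (1/1) -> clipped, no match (matches: 2)
  'because' -> in reference (ref count 1, used 1/1) -> match (matches: 3)
  'sleeps' -> not in reference -> no match (matches: 3)
  'book' -> in reference (ref count 1, used 1/1) -> match (matches: 4)
  'blue' -> in reference (ref count 2, used 1/2) -> match (matches: 5)
Clipped matches: 5, Candidate length: 8
Precision = 5/8

5/8


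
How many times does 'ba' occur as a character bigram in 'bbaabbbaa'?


Scanning 'bbaabbbaa' for bigram 'ba':
  Position 0: 'bb' -> no
  Position 1: 'ba' -> MATCH
  Position 2: 'aa' -> no
  Position 3: 'ab' -> no
  Position 4: 'bb' -> no
  Position 5: 'bb' -> no
  Position 6: 'ba' -> MATCH
  Position 7: 'aa' -> no
Total matches: 2

2


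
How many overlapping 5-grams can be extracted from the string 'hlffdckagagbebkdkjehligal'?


String 'hlffdckagagbebkdkjehligal' has length L = 25.
Number of overlapping n-grams = L - n + 1
Substituting: 25 - 5 + 1 = 21

21


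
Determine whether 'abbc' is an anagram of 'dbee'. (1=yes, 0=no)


Sort characters of 'abbc': 'abbc'
Sort characters of 'dbee': 'bdee'
Sorted forms differ -> they are NOT anagrams
Result: 0

0


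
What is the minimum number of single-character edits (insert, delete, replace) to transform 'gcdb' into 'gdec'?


Building DP table for s1='gcdb' (len 4) and s2='gdec' (len 4):
       g  d  e  c
    0  1  2  3  4
  g 1  0  1  2  3
  c 2  1  1  2  2
  d 3  2  1  2  3
  b 4  3  2  2  3
Edit distance = dp[4][4] = 3

3


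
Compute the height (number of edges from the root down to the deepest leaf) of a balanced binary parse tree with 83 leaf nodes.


In a balanced binary tree with n leaves the deepest leaf is ceil(log2(n)) edges below the root.
log2(83) = 6.3750
ceil(6.3750) = 7
height (edges) = 7

7


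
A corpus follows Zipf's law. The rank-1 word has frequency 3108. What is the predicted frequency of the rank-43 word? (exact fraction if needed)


Zipf's law: freq(rank) = f1 / rank
f1 = 3108, rank = 43
freq = 3108 / 43
GCD(3108, 43) = 1
Simplified: 3108/43

3108/43


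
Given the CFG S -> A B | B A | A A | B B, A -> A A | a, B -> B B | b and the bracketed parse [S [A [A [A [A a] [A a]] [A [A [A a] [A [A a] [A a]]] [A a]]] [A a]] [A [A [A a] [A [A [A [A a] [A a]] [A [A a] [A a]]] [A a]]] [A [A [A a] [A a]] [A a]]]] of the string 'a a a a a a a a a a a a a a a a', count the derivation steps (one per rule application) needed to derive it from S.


Every bracketed nonterminal node [X ...] in the tree is produced by exactly one rule application.
Reading the tree off as a leftmost derivation:
  Step 1: S  =>  A A   (applied S -> A A)
  Step 2: A A  =>  A A A   (applied A -> A A)
  Step 3: A A A  =>  A A A A   (applied A -> A A)
  Step 4: A A A A  =>  A A A A A   (applied A -> A A)
  Step 5: A A A A A  =>  a A A A A   (applied A -> a)
  Step 6: a A A A A  =>  a a A A A   (applied A -> a)
  Step 7: a a A A A  =>  a a A A A A   (applied A -> A A)
  Step 8: a a A A A A  =>  a a A A A A A   (applied A -> A A)
  Step 9: a a A A A A A  =>  a a a A A A A   (applied A -> a)
  Step 10: a a a A A A A  =>  a a a A A A A A   (applied A -> A A)
  Step 11: a a a A A A A A  =>  a a a a A A A A   (applied A -> a)
  Step 12: a a a a A A A A  =>  a a a a a A A A   (applied A -> a)
  Step 13: a a a a a A A A  =>  a a a a a a A A   (applied A -> a)
  Step 14: a a a a a a A A  =>  a a a a a a a A   (applied A -> a)
  Step 15: a a a a a a a A  =>  a a a a a a a A A   (applied A -> A A)
  Step 16: a a a a a a a A A  =>  a a a a a a a A A A   (applied A -> A A)
  Step 17: a a a a a a a A A A  =>  a a a a a a a a A A   (applied A -> a)
  Step 18: a a a a a a a a A A  =>  a a a a a a a a A A A   (applied A -> A A)
  Step 19: a a a a a a a a A A A  =>  a a a a a a a a A A A A   (applied A -> A A)
  Step 20: a a a a a a a a A A A A  =>  a a a a a a a a A A A A A   (applied A -> A A)
  Step 21: a a a a a a a a A A A A A  =>  a a a a a a a a a A A A A   (applied A -> a)
  Step 22: a a a a a a a a a A A A A  =>  a a a a a a a a a a A A A   (applied A -> a)
  Step 23: a a a a a a a a a a A A A  =>  a a a a a a a a a a A A A A   (applied A -> A A)
  Step 24: a a a a a a a a a a A A A A  =>  a a a a a a a a a a a A A A   (applied A -> a)
  Step 25: a a a a a a a a a a a A A A  =>  a a a a a a a a a a a a A A   (applied A -> a)
  Step 26: a a a a a a a a a a a a A A  =>  a a a a a a a a a a a a a A   (applied A -> a)
  Step 27: a a a a a a a a a a a a a A  =>  a a a a a a a a a a a a a A A   (applied A -> A A)
  Step 28: a a a a a a a a a a a a a A A  =>  a a a a a a a a a a a a a A A A   (applied A -> A A)
  Step 29: a a a a a a a a a a a a a A A A  =>  a a a a a a a a a a a a a a A A   (applied A -> a)
  Step 30: a a a a a a a a a a a a a a A A  =>  a a a a a a a a a a a a a a a A   (applied A -> a)
  Step 31: a a a a a a a a a a a a a a a A  =>  a a a a a a a a a a a a a a a a   (applied A -> a)
Final yield: a a a a a a a a a a a a a a a a
Total rewrite steps: 31

31


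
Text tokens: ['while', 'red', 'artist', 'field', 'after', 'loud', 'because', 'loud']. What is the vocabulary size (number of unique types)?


Listing all tokens and tracking unique types:
  Token 1: 'while' -> NEW (unique so far: 1)
  Token 2: 'red' -> NEW (unique so far: 2)
  Token 3: 'artist' -> NEW (unique so far: 3)
  Token 4: 'field' -> NEW (unique so far: 4)
  Token 5: 'after' -> NEW (unique so far: 5)
  Token 6: 'loud' -> NEW (unique so far: 6)
  Token 7: 'because' -> NEW (unique so far: 7)
  Token 8: 'loud' -> duplicate (unique so far: 7)
Unique types: ('after', 'artist', 'because', 'field', 'loud', 'red', 'while')
Vocabulary size: 7

7


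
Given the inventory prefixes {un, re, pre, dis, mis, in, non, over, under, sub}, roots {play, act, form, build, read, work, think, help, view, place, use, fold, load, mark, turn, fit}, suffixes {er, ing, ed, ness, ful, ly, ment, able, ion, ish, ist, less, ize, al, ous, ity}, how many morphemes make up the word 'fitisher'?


Segmenting 'fitisher' against the inventory:
  'fit' -> root (morpheme 1)
  'ish' -> suffix (morpheme 2)
  'er' -> suffix (morpheme 3)
Total morphemes: 3

3


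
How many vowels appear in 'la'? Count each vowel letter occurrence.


Scanning each character of 'la':
  Position 1: 'l' -> consonant (running count: 0)
  Position 2: 'a' -> vowel (running count: 1)
Total vowels: 1

1


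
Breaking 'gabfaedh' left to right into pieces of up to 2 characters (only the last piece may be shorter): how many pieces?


'gabfaedh' has 8 characters.
Chunking with max size 2:
  Chunk 1: 'ga' (positions 0-1)
  Chunk 2: 'bf' (positions 2-3)
  Chunk 3: 'ae' (positions 4-5)
  Chunk 4: 'dh' (positions 6-7)
Total chunks: ceil(8 / 2) = 4

4


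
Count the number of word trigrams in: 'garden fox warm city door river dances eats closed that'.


Word trigrams from [10] words:
  Trigram 1: (garden fox warm)
  Trigram 2: (fox warm city)
  Trigram 3: (warm city door)
  Trigram 4: (city door river)
  Trigram 5: (door river dances)
  Trigram 6: (river dances eats)
  Trigram 7: (dances eats closed)
  Trigram 8: (eats closed that)
Total word trigrams: 10 - 2 = 8

8


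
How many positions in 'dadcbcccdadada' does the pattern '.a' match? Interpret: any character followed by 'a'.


Pattern: .a means any character followed by 'a'.
Scanning 'dadcbcccdadada' position-by-position:
  Pos 0: window 'da' -> MATCH
  Pos 1: window 'ad' -> no
  Pos 2: window 'dc' -> no
  Pos 3: window 'cb' -> no
  Pos 4: window 'bc' -> no
  Pos 5: window 'cc' -> no
  Pos 6: window 'cc' -> no
  Pos 7: window 'cd' -> no
  Pos 8: window 'da' -> MATCH
  Pos 9: window 'ad' -> no
  Pos 10: window 'da' -> MATCH
  Pos 11: window 'ad' -> no
  Pos 12: window 'da' -> MATCH
  Pos 13: window 'a' -> no
Total matches: 4

4


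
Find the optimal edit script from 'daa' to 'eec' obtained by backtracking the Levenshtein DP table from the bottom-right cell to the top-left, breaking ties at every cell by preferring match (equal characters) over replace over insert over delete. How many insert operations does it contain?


Edit distance = 3. Backtracking from cell (3, 3) with preference match > replace > insert > delete,
then listing the resulting alignment 'daa' -> 'eec' left to right:
  Step 1: replace d->e
  Step 2: replace a->e
  Step 3: replace a->c
Total insertions: 0

0


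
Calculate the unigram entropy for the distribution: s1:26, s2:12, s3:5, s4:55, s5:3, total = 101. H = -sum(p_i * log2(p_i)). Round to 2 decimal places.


Computing entropy H = -sum(p_i * log2(p_i)):
  s1: p = 26/101 = 0.2574, -p*log2(p) = 0.5040
  s2: p = 12/101 = 0.1188, -p*log2(p) = 0.3651
  s3: p = 5/101 = 0.0495, -p*log2(p) = 0.2147
  s4: p = 55/101 = 0.5446, -p*log2(p) = 0.4775
  s5: p = 3/101 = 0.0297, -p*log2(p) = 0.1507
H = sum of terms = 1.7120
Rounded to 2 decimals: 1.71

1.71


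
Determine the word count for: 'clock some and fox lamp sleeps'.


Counting words by splitting on spaces:
  Word 1: 'clock'
  Word 2: 'some'
  Word 3: 'and'
  Word 4: 'fox'
  Word 5: 'lamp'
  Word 6: 'sleeps'
Total words: 6

6


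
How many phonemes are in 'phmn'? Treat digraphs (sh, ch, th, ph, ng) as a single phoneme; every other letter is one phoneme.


Parsing 'phmn' greedily, digraphs first:
  'ph' -> digraph (1 consonant phoneme) (phonemes so far: 1)
  'm' -> consonant phoneme (phonemes so far: 2)
  'n' -> consonant phoneme (phonemes so far: 3)
Total phonemes: 3

3


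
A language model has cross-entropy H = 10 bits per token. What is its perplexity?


Perplexity formula: PP = 2^H
H = 10
PP = 2^10
PP = 2^10 = 1024

1024


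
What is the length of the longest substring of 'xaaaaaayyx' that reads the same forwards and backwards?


Scanning 'xaaaaaayyx' for palindromic substrings.
Substring at positions 1-6: 'aaaaaa'.
Check: reverse('aaaaaa') = 'aaaaaa' -> palindrome confirmed.
Neighbouring characters ('x' / 'y') break symmetry, so it cannot extend further.
No longer palindromic substring exists; longest length = 6

6


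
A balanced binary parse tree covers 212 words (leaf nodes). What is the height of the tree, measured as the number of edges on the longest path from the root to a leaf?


In a balanced binary tree with n leaves the deepest leaf is ceil(log2(n)) edges below the root.
log2(212) = 7.7279
ceil(7.7279) = 8
height (edges) = 8

8


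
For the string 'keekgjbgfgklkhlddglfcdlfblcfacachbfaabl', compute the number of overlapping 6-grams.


String 'keekgjbgfgklkhlddglfcdlfblcfacachbfaabl' has length L = 39.
Number of overlapping n-grams = L - n + 1
Substituting: 39 - 6 + 1 = 34

34


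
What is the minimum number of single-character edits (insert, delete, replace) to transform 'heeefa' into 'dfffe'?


Building DP table for s1='heeefa' (len 6) and s2='dfffe' (len 5):
       d  f  f  f  e
    0  1  2  3  4  5
  h 1  1  2  3  4  5
  e 2  2  2  3  4  4
  e 3  3  3  3  4  4
  e 4  4  4  4  4  4
  f 5  5  4  4  4  5
  a 6  6  5  5  5  5
Edit distance = dp[6][5] = 5

5


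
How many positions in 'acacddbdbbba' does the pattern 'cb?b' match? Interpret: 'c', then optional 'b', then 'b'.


Pattern: cb?b means 'c', then optional 'b', then 'b'.
Scanning 'acacddbdbbba' position-by-position:
  Pos 0: window 'aca' -> no
  Pos 1: window 'cac' -> no
  Pos 2: window 'acd' -> no
  Pos 3: window 'cdd' -> no
  Pos 4: window 'ddb' -> no
  Pos 5: window 'dbd' -> no
  Pos 6: window 'bdb' -> no
  Pos 7: window 'dbb' -> no
  Pos 8: window 'bbb' -> no
  Pos 9: window 'bba' -> no
  Pos 10: window 'ba' -> no
  Pos 11: window 'a' -> no
Total matches: 0

0


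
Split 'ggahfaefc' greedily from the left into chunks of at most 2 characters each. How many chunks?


'ggahfaefc' has 9 characters.
Chunking with max size 2:
  Chunk 1: 'gg' (positions 0-1)
  Chunk 2: 'ah' (positions 2-3)
  Chunk 3: 'fa' (positions 4-5)
  Chunk 4: 'ef' (positions 6-7)
  Chunk 5: 'c' (positions 8-8)
Total chunks: ceil(9 / 2) = 5

5


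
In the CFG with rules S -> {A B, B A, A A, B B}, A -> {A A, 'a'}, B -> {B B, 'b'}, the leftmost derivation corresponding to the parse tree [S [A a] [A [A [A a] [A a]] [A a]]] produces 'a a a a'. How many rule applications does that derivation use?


Every bracketed nonterminal node [X ...] in the tree is produced by exactly one rule application.
Reading the tree off as a leftmost derivation:
  Step 1: S  =>  A A   (applied S -> A A)
  Step 2: A A  =>  a A   (applied A -> a)
  Step 3: a A  =>  a A A   (applied A -> A A)
  Step 4: a A A  =>  a A A A   (applied A -> A A)
  Step 5: a A A A  =>  a a A A   (applied A -> a)
  Step 6: a a A A  =>  a a a A   (applied A -> a)
  Step 7: a a a A  =>  a a a a   (applied A -> a)
Final yield: a a a a
Total rewrite steps: 7

7


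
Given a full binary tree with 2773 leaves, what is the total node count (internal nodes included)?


Leaf nodes (terminals): 2773
Internal nodes = n - 1 = 2773 - 1 = 2772
Total = leaves + internal = 2773 + 2772 = 5545

5545


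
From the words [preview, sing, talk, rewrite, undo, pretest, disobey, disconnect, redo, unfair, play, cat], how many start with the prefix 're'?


Checking each word for prefix 're':
  'preview' -> no (count: 0)
  'sing' -> no (count: 0)
  'talk' -> no (count: 0)
  'rewrite' -> YES, starts with 're' (count: 1)
  'undo' -> no (count: 1)
  'pretest' -> no (count: 1)
  'disobey' -> no (count: 1)
  'disconnect' -> no (count: 1)
  'redo' -> YES, starts with 're' (count: 2)
  'unfair' -> no (count: 2)
  'play' -> no (count: 2)
  'cat' -> no (count: 2)
Total with prefix 're': 2

2


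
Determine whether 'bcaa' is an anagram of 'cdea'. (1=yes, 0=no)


Sort characters of 'bcaa': 'aabc'
Sort characters of 'cdea': 'acde'
Sorted forms differ -> they are NOT anagrams
Result: 0

0


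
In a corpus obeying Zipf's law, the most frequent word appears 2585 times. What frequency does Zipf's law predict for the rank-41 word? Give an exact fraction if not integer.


Zipf's law: freq(rank) = f1 / rank
f1 = 2585, rank = 41
freq = 2585 / 41
GCD(2585, 41) = 1
Simplified: 2585/41

2585/41


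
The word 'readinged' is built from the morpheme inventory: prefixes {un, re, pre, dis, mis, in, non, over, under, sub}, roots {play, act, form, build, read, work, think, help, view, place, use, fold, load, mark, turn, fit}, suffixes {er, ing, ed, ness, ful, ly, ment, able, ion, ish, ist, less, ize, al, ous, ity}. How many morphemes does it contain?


Segmenting 'readinged' against the inventory:
  'read' -> root (morpheme 1)
  'ing' -> suffix (morpheme 2)
  'ed' -> suffix (morpheme 3)
Total morphemes: 3

3


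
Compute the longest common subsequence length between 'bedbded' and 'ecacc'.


DP table for LCS of 'bedbded' and 'ecacc':
       e  c  a  c  c
    0  0  0  0  0  0
  b 0  0  0  0  0  0
  e 0  1  1  1  1  1
  d 0  1  1  1  1  1
  b 0  1  1  1  1  1
  d 0  1  1  1  1  1
  e 0  1  1  1  1  1
  d 0  1  1  1  1  1
LCS: 'e'
LCS length = 1

1


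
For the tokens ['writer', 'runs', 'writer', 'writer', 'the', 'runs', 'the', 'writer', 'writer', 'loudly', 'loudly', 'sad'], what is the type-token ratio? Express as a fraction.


Tokens: 12
Unique types: ('loudly', 'runs', 'sad', 'the', 'writer') = 5
TTR = 5/12
Already in lowest terms.

5/12


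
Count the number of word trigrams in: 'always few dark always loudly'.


Word trigrams from [5] words:
  Trigram 1: (always few dark)
  Trigram 2: (few dark always)
  Trigram 3: (dark always loudly)
Total word trigrams: 5 - 2 = 3

3


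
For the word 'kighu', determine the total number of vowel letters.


Scanning each character of 'kighu':
  Position 1: 'k' -> consonant (running count: 0)
  Position 2: 'i' -> vowel (running count: 1)
  Position 3: 'g' -> consonant (running count: 1)
  Position 4: 'h' -> consonant (running count: 1)
  Position 5: 'u' -> vowel (running count: 2)
Total vowels: 2

2


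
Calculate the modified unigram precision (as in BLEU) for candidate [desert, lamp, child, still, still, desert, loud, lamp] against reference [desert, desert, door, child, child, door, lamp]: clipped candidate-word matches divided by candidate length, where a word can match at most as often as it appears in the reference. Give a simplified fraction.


Reference word counts: {'child': 2, 'desert': 2, 'door': 2, 'lamp': 1}
Checking each candidate word (with clipping):
  'desert' -> in reference (ref count 2, used 1/2) -> match (matches: 1)
  'lamp' -> in reference (ref count 1, used 1/1) -> match (matches: 2)
  'child' -> in reference (ref count 2, used 1/2) -> match (matches: 3)
  'still' -> not in reference -> no match (matches: 3)
  'still' -> not in reference -> no match (matches: 3)
  'desert' -> in reference (ref count 2, used 2/2) -> match (matches: 4)
  'loud' -> not in reference -> no match (matches: 4)
  'lamp' -> ref count 1 already used up (1/1) -> clipped, no match (matches: 4)
Clipped matches: 4, Candidate length: 8
Precision = 4/8 = 1/2

1/2


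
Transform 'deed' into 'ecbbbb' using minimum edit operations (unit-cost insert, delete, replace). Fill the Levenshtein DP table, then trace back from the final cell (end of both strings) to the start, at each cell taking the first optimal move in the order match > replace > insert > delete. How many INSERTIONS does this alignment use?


Edit distance = 6. Backtracking from cell (4, 6) with preference match > replace > insert > delete,
then listing the resulting alignment 'deed' -> 'ecbbbb' left to right:
  Step 1: insert 'e' [insertion #1]
  Step 2: insert 'c' [insertion #2]
  Step 3: replace d->b
  Step 4: replace e->b
  Step 5: replace e->b
  Step 6: replace d->b
Total insertions: 2

2


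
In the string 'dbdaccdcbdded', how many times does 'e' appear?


Scanning 'dbdaccdcbdded' for 'e':
  Position 11: 'e' -> MATCH (count: 1)
Total occurrences of 'e': 1

1


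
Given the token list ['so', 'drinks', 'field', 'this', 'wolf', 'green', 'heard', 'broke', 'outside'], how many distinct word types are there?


Listing all tokens and tracking unique types:
  Token 1: 'so' -> NEW (unique so far: 1)
  Token 2: 'drinks' -> NEW (unique so far: 2)
  Token 3: 'field' -> NEW (unique so far: 3)
  Token 4: 'this' -> NEW (unique so far: 4)
  Token 5: 'wolf' -> NEW (unique so far: 5)
  Token 6: 'green' -> NEW (unique so far: 6)
  Token 7: 'heard' -> NEW (unique so far: 7)
  Token 8: 'broke' -> NEW (unique so far: 8)
  Token 9: 'outside' -> NEW (unique so far: 9)
Unique types: ('broke', 'drinks', 'field', 'green', 'heard', 'outside', 'so', 'this', 'wolf')
Vocabulary size: 9

9


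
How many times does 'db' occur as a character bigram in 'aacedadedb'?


Scanning 'aacedadedb' for bigram 'db':
  Position 0: 'aa' -> no
  Position 1: 'ac' -> no
  Position 2: 'ce' -> no
  Position 3: 'ed' -> no
  Position 4: 'da' -> no
  Position 5: 'ad' -> no
  Position 6: 'de' -> no
  Position 7: 'ed' -> no
  Position 8: 'db' -> MATCH
Total matches: 1

1


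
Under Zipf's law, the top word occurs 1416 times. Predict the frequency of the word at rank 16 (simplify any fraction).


Zipf's law: freq(rank) = f1 / rank
f1 = 1416, rank = 16
freq = 1416 / 16
GCD(1416, 16) = 8
Simplified: 177/2

177/2


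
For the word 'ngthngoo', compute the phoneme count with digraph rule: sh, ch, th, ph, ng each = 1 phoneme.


Parsing 'ngthngoo' greedily, digraphs first:
  'ng' -> digraph (1 consonant phoneme) (phonemes so far: 1)
  'th' -> digraph (1 consonant phoneme) (phonemes so far: 2)
  'ng' -> digraph (1 consonant phoneme) (phonemes so far: 3)
  'o' -> vowel phoneme (phonemes so far: 4)
  'o' -> vowel phoneme (phonemes so far: 5)
Total phonemes: 5

5


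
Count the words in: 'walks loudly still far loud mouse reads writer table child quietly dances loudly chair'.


Counting words by splitting on spaces:
  Word 1: 'walks'
  Word 2: 'loudly'
  Word 3: 'still'
  Word 4: 'far'
  Word 5: 'loud'
  Word 6: 'mouse'
  Word 7: 'reads'
  Word 8: 'writer'
  Word 9: 'table'
  Word 10: 'child'
  Word 11: 'quietly'
  Word 12: 'dances'
  Word 13: 'loudly'
  Word 14: 'chair'
Total words: 14

14


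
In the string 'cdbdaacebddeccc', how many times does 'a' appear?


Scanning 'cdbdaacebddeccc' for 'a':
  Position 4: 'a' -> MATCH (count: 1)
  Position 5: 'a' -> MATCH (count: 2)
Total occurrences of 'a': 2

2


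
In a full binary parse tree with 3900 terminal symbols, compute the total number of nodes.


Leaf nodes (terminals): 3900
Internal nodes = n - 1 = 3900 - 1 = 3899
Total = leaves + internal = 3900 + 3899 = 7799

7799


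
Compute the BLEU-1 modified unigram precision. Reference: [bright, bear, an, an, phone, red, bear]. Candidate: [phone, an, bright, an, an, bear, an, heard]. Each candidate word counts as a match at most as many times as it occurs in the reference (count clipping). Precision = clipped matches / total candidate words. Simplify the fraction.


Reference word counts: {'an': 2, 'bear': 2, 'bright': 1, 'phone': 1, 'red': 1}
Checking each candidate word (with clipping):
  'phone' -> in reference (ref count 1, used 1/1) -> match (matches: 1)
  'an' -> in reference (ref count 2, used 1/2) -> match (matches: 2)
  'bright' -> in reference (ref count 1, used 1/1) -> match (matches: 3)
  'an' -> in reference (ref count 2, used 2/2) -> match (matches: 4)
  'an' -> ref count 2 already used up (2/2) -> clipped, no match (matches: 4)
  'bear' -> in reference (ref count 2, used 1/2) -> match (matches: 5)
  'an' -> ref count 2 already used up (2/2) -> clipped, no match (matches: 5)
  'heard' -> not in reference -> no match (matches: 5)
Clipped matches: 5, Candidate length: 8
Precision = 5/8

5/8


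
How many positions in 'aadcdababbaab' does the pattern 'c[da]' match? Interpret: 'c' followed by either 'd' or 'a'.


Pattern: c[da] means 'c' followed by either 'd' or 'a'.
Scanning 'aadcdababbaab' position-by-position:
  Pos 0: window 'aa' -> no
  Pos 1: window 'ad' -> no
  Pos 2: window 'dc' -> no
  Pos 3: window 'cd' -> MATCH
  Pos 4: window 'da' -> no
  Pos 5: window 'ab' -> no
  Pos 6: window 'ba' -> no
  Pos 7: window 'ab' -> no
  Pos 8: window 'bb' -> no
  Pos 9: window 'ba' -> no
  Pos 10: window 'aa' -> no
  Pos 11: window 'ab' -> no
  Pos 12: window 'b' -> no
Total matches: 1

1


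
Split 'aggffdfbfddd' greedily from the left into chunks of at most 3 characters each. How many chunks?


'aggffdfbfddd' has 12 characters.
Chunking with max size 3:
  Chunk 1: 'agg' (positions 0-2)
  Chunk 2: 'ffd' (positions 3-5)
  Chunk 3: 'fbf' (positions 6-8)
  Chunk 4: 'ddd' (positions 9-11)
Total chunks: ceil(12 / 3) = 4

4


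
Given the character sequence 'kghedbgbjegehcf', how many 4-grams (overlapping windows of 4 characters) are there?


String 'kghedbgbjegehcf' has length L = 15.
Number of overlapping n-grams = L - n + 1
Substituting: 15 - 4 + 1 = 12

12


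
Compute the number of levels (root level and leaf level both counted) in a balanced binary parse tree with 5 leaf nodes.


In a balanced binary tree with n leaves the deepest leaf is ceil(log2(n)) edges below the root,
so counting node levels inclusive of root and leaves gives ceil(log2(n)) + 1 levels.
log2(5) = 2.3219
ceil(2.3219) = 3
levels = 3 + 1 = 4

4


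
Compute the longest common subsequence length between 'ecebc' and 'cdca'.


DP table for LCS of 'ecebc' and 'cdca':
       c  d  c  a
    0  0  0  0  0
  e 0  0  0  0  0
  c 0  1  1  1  1
  e 0  1  1  1  1
  b 0  1  1  1  1
  c 0  1  1  2  2
LCS: 'cc'
LCS length = 2

2


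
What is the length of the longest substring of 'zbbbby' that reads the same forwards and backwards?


Scanning 'zbbbby' for palindromic substrings.
Substring at positions 1-4: 'bbbb'.
Check: reverse('bbbb') = 'bbbb' -> palindrome confirmed.
Neighbouring characters ('z' / 'y') break symmetry, so it cannot extend further.
No longer palindromic substring exists; longest length = 4

4


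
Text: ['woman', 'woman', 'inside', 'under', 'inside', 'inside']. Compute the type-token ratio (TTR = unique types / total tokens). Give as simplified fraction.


Tokens: 6
Unique types: ('inside', 'under', 'woman') = 3
TTR = 3/6
Simplify: divide both by 3 -> 1/2
TTR = 1/2

1/2


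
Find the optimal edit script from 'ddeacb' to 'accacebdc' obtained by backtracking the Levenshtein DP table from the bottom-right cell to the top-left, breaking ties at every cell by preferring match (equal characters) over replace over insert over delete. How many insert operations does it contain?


Edit distance = 6. Backtracking from cell (6, 9) with preference match > replace > insert > delete,
then listing the resulting alignment 'ddeacb' -> 'accacebdc' left to right:
  Step 1: replace d->a
  Step 2: replace d->c
  Step 3: replace e->c
  Step 4: keep 'a'
  Step 5: keep 'c'
  Step 6: insert 'e' [insertion #1]
  Step 7: keep 'b'
  Step 8: insert 'd' [insertion #2]
  Step 9: insert 'c' [insertion #3]
Total insertions: 3

3


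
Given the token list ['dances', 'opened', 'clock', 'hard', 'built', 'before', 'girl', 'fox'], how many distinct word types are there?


Listing all tokens and tracking unique types:
  Token 1: 'dances' -> NEW (unique so far: 1)
  Token 2: 'opened' -> NEW (unique so far: 2)
  Token 3: 'clock' -> NEW (unique so far: 3)
  Token 4: 'hard' -> NEW (unique so far: 4)
  Token 5: 'built' -> NEW (unique so far: 5)
  Token 6: 'before' -> NEW (unique so far: 6)
  Token 7: 'girl' -> NEW (unique so far: 7)
  Token 8: 'fox' -> NEW (unique so far: 8)
Unique types: ('before', 'built', 'clock', 'dances', 'fox', 'girl', 'hard', 'opened')
Vocabulary size: 8

8


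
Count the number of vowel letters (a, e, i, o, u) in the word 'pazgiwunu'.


Scanning each character of 'pazgiwunu':
  Position 1: 'p' -> consonant (running count: 0)
  Position 2: 'a' -> vowel (running count: 1)
  Position 3: 'z' -> consonant (running count: 1)
  Position 4: 'g' -> consonant (running count: 1)
  Position 5: 'i' -> vowel (running count: 2)
  Position 6: 'w' -> consonant (running count: 2)
  Position 7: 'u' -> vowel (running count: 3)
  Position 8: 'n' -> consonant (running count: 3)
  Position 9: 'u' -> vowel (running count: 4)
Total vowels: 4

4


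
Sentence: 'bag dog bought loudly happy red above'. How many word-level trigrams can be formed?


Word trigrams from [7] words:
  Trigram 1: (bag dog bought)
  Trigram 2: (dog bought loudly)
  Trigram 3: (bought loudly happy)
  Trigram 4: (loudly happy red)
  Trigram 5: (happy red above)
Total word trigrams: 7 - 2 = 5

5
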